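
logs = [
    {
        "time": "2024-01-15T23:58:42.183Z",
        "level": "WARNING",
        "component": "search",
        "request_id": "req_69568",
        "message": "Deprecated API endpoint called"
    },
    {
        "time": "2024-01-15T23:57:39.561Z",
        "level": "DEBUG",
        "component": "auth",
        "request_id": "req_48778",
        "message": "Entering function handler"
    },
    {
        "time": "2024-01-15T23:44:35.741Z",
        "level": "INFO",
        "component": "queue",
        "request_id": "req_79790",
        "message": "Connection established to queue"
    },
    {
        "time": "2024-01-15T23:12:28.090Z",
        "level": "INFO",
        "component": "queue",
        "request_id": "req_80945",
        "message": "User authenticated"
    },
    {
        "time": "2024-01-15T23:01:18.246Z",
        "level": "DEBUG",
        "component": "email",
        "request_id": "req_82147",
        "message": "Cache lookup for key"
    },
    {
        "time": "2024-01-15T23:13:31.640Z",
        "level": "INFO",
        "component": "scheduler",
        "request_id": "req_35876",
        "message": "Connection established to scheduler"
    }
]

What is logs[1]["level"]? "DEBUG"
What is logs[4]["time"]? "2024-01-15T23:01:18.246Z"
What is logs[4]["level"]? "DEBUG"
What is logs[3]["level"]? "INFO"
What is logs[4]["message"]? "Cache lookup for key"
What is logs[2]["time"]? "2024-01-15T23:44:35.741Z"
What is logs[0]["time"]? "2024-01-15T23:58:42.183Z"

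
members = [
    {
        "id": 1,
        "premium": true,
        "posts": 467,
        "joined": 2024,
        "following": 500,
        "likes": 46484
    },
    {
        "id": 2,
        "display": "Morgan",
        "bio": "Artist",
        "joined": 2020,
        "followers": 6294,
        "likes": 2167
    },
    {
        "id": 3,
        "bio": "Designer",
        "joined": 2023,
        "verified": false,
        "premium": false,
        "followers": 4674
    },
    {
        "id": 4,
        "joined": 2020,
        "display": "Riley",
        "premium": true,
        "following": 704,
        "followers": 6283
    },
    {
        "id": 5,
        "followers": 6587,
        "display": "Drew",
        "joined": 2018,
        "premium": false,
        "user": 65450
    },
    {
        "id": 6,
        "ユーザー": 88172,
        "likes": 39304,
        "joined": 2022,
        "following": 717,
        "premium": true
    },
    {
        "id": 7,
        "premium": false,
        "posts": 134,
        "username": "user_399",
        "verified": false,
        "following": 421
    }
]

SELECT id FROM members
[1, 2, 3, 4, 5, 6, 7]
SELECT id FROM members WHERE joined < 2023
[2, 4, 5, 6]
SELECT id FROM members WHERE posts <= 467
[1, 7]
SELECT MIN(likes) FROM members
2167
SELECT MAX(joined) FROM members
2024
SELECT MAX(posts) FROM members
467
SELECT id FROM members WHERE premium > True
[]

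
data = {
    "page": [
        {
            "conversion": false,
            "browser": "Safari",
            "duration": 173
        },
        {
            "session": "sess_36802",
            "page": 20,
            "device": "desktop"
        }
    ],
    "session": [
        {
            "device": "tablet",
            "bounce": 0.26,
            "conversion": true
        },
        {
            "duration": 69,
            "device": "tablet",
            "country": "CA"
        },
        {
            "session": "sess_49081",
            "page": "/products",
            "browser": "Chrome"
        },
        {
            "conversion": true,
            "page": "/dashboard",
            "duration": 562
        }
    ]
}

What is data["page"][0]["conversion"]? False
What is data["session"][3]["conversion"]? True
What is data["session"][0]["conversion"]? True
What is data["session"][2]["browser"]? "Chrome"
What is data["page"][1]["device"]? "desktop"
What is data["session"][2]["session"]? "sess_49081"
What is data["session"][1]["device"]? "tablet"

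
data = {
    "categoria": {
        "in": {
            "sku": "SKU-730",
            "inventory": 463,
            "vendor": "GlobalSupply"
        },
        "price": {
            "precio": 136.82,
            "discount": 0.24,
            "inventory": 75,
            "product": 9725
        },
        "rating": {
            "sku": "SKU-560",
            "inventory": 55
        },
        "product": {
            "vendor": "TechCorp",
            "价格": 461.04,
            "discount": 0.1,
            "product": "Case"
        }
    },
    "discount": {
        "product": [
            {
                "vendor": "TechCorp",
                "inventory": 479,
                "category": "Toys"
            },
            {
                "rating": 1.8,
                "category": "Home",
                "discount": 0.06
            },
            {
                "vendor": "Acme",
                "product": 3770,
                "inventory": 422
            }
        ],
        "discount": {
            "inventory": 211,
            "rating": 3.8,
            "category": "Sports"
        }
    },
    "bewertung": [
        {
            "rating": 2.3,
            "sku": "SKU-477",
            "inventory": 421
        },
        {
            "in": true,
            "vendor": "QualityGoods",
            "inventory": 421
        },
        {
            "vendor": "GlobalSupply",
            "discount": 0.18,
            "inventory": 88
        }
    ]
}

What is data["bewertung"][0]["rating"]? 2.3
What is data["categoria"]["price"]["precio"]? 136.82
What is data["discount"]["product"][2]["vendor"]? "Acme"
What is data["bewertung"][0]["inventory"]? 421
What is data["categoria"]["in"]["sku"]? "SKU-730"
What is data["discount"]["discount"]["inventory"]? 211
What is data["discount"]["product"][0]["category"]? "Toys"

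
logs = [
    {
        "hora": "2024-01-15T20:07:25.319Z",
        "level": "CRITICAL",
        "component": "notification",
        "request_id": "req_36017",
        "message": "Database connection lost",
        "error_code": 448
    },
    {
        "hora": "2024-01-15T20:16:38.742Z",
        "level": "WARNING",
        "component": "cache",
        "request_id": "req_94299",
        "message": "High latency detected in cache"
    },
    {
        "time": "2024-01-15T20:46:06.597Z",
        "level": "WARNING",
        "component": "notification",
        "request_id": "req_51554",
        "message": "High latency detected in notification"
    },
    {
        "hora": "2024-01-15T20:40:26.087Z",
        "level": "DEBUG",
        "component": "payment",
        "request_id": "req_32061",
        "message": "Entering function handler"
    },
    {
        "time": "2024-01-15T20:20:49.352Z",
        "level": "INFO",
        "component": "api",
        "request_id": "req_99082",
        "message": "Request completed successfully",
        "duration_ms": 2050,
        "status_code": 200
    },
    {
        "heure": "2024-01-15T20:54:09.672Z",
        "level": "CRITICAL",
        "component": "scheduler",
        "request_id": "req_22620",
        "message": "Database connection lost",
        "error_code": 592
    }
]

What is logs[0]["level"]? "CRITICAL"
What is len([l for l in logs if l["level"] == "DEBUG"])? 1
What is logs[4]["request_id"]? "req_99082"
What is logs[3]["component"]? "payment"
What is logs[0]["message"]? "Database connection lost"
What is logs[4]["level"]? "INFO"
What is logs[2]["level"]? "WARNING"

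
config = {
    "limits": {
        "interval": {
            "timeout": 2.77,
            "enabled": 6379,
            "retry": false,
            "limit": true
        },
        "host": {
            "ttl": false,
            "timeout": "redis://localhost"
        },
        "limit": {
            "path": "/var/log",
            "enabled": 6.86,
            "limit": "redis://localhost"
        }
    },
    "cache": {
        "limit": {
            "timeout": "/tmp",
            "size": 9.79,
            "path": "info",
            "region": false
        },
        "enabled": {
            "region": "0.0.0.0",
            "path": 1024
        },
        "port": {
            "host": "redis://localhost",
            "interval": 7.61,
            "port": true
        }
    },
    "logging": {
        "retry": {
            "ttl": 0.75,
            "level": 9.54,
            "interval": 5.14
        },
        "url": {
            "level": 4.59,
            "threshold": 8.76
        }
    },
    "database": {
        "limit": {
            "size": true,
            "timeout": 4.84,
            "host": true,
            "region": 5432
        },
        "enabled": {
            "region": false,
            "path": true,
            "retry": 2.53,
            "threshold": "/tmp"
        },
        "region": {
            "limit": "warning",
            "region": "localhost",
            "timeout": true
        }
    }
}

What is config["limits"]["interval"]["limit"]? True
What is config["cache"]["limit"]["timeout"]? "/tmp"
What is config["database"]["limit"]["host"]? True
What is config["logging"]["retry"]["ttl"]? 0.75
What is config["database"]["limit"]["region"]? 5432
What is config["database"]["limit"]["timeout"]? 4.84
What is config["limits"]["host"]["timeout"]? "redis://localhost"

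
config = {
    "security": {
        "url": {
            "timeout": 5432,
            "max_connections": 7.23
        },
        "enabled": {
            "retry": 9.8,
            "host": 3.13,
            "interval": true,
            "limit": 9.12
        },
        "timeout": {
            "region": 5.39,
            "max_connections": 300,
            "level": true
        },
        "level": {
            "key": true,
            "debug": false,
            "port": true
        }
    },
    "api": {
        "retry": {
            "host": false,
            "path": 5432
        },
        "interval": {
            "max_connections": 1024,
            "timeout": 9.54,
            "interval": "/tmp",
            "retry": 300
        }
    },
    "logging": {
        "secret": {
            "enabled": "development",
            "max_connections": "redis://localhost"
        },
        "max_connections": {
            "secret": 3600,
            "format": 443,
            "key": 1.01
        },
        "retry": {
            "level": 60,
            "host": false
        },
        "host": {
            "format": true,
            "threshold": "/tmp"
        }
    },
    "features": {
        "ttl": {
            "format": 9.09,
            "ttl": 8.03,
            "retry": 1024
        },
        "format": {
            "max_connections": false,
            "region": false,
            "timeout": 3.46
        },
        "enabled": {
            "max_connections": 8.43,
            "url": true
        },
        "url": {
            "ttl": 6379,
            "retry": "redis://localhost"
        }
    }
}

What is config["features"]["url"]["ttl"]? 6379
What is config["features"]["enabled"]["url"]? True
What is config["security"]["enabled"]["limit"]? 9.12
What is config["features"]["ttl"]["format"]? 9.09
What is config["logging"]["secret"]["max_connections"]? "redis://localhost"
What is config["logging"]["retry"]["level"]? 60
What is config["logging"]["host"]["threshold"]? "/tmp"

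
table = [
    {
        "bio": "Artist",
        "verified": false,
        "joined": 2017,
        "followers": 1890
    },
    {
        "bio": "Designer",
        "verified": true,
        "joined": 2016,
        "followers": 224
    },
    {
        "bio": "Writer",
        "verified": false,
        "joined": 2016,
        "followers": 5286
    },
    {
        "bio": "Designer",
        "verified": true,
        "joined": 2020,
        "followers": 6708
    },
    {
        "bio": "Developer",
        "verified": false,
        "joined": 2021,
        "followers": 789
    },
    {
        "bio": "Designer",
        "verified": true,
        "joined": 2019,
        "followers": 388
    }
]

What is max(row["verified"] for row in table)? True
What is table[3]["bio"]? "Designer"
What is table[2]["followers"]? 5286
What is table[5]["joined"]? 2019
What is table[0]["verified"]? False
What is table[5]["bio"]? "Designer"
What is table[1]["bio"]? "Designer"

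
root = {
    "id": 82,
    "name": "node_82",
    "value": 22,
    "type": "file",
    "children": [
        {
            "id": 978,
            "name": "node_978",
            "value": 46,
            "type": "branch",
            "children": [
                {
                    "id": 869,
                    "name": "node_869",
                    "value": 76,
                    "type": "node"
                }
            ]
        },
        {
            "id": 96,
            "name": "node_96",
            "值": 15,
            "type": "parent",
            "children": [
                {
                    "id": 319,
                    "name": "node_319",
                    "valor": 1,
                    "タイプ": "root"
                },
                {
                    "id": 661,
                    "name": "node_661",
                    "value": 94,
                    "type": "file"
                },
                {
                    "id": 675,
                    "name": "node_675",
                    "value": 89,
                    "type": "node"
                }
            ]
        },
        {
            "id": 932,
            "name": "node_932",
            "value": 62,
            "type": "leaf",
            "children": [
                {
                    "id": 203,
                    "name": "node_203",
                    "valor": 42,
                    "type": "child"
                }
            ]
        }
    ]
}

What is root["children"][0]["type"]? "branch"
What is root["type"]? "file"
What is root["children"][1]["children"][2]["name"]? "node_675"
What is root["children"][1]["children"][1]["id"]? 661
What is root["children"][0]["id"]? 978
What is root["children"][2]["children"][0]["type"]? "child"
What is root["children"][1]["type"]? "parent"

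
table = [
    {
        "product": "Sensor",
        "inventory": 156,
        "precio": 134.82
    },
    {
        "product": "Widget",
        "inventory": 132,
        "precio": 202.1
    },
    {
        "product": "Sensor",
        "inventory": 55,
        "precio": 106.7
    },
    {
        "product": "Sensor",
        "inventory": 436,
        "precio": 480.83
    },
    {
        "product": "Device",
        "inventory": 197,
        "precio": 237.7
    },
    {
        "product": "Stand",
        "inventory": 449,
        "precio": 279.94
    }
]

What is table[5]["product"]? "Stand"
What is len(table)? 6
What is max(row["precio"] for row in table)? 480.83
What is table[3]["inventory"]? 436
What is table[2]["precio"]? 106.7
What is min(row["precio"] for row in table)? 106.7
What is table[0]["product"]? "Sensor"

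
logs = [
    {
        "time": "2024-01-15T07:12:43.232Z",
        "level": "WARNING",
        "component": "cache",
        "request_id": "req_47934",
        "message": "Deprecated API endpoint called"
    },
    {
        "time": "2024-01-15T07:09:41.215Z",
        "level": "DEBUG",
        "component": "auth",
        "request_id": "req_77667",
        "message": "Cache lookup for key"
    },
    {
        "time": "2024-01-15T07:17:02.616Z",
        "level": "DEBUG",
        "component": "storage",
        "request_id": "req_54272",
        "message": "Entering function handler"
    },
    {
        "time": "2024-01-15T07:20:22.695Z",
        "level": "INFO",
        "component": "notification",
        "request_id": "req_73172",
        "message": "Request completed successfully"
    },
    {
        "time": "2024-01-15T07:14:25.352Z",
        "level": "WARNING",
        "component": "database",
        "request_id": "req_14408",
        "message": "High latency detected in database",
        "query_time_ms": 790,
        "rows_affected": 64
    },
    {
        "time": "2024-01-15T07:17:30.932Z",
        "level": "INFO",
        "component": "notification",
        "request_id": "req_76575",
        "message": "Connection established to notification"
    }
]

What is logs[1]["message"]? "Cache lookup for key"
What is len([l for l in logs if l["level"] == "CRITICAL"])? 0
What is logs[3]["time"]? "2024-01-15T07:20:22.695Z"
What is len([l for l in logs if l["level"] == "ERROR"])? 0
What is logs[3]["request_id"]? "req_73172"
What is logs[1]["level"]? "DEBUG"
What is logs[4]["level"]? "WARNING"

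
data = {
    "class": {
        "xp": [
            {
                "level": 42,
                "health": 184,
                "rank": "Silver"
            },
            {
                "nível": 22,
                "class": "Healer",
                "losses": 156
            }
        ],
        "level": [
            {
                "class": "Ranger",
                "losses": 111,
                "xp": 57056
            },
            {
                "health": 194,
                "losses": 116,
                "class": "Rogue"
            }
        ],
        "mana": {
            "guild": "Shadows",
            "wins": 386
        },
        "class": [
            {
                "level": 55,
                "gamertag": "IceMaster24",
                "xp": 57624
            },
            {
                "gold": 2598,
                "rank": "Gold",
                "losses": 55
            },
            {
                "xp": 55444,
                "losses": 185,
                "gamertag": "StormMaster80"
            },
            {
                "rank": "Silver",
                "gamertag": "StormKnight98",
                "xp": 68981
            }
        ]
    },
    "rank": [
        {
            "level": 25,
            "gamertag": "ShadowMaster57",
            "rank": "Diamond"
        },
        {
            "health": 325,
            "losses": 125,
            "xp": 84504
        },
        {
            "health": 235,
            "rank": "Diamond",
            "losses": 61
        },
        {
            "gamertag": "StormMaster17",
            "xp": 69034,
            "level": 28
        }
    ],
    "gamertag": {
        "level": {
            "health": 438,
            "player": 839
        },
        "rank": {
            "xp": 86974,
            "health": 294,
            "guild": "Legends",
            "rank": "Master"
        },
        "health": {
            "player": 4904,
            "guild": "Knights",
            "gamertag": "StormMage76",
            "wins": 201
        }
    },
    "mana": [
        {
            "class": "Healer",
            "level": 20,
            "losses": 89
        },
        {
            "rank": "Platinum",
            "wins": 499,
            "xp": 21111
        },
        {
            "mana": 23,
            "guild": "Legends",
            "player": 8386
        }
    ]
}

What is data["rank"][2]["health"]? 235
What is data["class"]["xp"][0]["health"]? 184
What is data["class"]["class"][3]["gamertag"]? "StormKnight98"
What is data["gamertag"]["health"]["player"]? 4904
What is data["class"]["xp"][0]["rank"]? "Silver"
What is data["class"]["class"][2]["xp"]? 55444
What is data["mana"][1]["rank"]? "Platinum"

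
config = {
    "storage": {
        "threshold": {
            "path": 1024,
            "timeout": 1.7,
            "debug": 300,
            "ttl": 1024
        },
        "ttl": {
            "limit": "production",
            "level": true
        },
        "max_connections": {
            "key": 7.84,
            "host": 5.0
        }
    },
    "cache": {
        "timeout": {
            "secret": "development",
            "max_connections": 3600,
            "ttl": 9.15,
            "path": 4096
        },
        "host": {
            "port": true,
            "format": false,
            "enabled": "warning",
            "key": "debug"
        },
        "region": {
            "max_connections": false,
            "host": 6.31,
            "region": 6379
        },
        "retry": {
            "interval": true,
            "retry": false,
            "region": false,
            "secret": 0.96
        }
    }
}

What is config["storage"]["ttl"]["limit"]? "production"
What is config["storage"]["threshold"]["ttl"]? 1024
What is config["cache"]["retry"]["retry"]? False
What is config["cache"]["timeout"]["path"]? 4096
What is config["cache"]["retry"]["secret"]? 0.96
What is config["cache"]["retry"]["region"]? False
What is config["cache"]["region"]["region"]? 6379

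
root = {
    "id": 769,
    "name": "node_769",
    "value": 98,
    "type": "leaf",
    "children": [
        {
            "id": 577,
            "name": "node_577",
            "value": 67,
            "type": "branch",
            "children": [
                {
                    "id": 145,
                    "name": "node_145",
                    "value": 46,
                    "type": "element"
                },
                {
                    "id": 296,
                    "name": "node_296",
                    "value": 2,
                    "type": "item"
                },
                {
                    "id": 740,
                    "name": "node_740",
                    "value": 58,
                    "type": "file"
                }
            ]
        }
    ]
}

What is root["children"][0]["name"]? "node_577"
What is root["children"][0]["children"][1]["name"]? "node_296"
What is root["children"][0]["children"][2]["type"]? "file"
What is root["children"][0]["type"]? "branch"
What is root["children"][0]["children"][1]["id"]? 296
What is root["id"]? 769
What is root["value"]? 98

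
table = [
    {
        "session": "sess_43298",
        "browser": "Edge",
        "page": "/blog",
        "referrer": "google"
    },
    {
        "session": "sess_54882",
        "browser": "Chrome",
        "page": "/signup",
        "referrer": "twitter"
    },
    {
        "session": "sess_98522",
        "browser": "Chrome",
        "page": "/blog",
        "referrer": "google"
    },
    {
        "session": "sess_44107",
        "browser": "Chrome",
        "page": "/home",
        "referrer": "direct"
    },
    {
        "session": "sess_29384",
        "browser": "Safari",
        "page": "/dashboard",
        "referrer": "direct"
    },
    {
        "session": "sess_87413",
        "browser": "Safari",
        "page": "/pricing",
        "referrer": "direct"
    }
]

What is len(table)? 6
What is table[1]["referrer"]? "twitter"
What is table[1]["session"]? "sess_54882"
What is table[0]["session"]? "sess_43298"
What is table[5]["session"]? "sess_87413"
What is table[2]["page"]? "/blog"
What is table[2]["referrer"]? "google"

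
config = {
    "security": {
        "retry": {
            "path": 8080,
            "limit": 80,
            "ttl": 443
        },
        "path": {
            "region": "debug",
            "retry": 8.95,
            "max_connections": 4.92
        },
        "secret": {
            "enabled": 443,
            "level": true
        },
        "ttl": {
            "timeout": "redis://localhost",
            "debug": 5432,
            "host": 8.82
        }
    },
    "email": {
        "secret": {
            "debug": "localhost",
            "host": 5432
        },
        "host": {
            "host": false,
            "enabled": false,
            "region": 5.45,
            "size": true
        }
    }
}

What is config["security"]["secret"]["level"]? True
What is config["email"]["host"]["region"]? 5.45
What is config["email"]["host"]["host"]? False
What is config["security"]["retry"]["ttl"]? 443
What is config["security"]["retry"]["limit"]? 80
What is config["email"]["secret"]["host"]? 5432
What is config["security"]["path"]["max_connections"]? 4.92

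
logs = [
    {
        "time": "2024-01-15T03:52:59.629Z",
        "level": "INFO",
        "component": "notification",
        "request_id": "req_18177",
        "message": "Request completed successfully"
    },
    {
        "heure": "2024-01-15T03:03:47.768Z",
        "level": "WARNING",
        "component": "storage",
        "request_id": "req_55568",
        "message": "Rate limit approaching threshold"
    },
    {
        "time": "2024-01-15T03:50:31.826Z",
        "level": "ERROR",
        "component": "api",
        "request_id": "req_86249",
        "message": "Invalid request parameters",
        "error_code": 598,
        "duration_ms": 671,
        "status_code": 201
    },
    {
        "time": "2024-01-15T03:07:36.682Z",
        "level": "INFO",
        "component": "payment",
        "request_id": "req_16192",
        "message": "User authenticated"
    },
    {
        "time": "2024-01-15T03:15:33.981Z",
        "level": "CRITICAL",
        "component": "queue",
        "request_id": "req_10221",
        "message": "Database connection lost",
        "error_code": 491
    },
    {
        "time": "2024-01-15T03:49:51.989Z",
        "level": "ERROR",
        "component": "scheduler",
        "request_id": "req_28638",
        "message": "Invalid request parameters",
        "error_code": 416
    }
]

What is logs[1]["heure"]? "2024-01-15T03:03:47.768Z"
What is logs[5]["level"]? "ERROR"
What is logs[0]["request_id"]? "req_18177"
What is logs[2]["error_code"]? 598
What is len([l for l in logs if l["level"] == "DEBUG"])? 0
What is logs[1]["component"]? "storage"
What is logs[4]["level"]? "CRITICAL"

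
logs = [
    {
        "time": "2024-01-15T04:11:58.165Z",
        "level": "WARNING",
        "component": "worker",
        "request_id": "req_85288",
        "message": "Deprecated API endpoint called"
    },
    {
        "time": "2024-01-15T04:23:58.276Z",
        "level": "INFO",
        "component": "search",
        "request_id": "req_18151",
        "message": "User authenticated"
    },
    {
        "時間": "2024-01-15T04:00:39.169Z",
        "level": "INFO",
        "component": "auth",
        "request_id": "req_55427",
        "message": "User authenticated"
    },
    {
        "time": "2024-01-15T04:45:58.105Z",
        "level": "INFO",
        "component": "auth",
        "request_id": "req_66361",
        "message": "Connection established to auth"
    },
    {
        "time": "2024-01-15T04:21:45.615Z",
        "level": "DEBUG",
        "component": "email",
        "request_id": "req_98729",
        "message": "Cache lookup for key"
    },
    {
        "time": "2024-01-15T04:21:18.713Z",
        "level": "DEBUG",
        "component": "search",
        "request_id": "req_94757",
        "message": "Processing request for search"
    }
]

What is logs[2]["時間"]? "2024-01-15T04:00:39.169Z"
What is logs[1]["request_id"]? "req_18151"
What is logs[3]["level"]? "INFO"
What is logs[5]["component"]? "search"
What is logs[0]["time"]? "2024-01-15T04:11:58.165Z"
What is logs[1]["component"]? "search"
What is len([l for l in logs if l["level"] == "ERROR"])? 0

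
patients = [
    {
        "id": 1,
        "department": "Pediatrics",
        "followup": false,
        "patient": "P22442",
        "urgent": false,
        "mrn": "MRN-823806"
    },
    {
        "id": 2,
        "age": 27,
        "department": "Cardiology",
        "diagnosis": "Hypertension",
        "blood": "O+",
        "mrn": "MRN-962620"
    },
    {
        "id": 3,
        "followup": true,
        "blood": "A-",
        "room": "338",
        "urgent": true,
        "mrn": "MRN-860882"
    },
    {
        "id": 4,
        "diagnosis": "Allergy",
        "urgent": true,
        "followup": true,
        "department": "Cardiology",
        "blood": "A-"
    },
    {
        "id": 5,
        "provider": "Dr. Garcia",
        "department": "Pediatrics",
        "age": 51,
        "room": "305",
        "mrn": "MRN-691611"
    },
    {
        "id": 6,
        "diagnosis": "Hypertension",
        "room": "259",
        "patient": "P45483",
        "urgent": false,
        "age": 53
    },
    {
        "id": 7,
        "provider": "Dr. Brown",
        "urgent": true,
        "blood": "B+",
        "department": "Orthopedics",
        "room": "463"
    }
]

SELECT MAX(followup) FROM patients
True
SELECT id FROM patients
[1, 2, 3, 4, 5, 6, 7]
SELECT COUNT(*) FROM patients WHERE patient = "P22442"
1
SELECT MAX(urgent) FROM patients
True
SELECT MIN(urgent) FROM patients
False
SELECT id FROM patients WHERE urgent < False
[]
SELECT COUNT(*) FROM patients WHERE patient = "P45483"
1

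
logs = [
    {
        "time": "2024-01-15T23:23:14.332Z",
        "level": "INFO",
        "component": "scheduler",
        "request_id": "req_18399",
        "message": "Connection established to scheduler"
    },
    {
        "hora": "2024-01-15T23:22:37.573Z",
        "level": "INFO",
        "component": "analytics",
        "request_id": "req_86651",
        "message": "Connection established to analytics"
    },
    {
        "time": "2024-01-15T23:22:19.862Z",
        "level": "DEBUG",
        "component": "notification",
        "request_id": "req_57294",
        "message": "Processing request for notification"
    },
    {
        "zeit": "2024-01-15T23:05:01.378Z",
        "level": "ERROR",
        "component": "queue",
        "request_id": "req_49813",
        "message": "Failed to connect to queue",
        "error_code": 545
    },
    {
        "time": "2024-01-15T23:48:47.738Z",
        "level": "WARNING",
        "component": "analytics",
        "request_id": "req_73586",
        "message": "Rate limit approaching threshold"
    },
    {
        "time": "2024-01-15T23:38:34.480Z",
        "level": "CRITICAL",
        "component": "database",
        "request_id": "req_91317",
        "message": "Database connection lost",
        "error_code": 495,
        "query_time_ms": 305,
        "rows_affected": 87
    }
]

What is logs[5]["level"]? "CRITICAL"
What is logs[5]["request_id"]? "req_91317"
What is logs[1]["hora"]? "2024-01-15T23:22:37.573Z"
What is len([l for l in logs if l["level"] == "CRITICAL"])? 1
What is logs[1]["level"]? "INFO"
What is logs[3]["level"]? "ERROR"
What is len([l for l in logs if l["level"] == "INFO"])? 2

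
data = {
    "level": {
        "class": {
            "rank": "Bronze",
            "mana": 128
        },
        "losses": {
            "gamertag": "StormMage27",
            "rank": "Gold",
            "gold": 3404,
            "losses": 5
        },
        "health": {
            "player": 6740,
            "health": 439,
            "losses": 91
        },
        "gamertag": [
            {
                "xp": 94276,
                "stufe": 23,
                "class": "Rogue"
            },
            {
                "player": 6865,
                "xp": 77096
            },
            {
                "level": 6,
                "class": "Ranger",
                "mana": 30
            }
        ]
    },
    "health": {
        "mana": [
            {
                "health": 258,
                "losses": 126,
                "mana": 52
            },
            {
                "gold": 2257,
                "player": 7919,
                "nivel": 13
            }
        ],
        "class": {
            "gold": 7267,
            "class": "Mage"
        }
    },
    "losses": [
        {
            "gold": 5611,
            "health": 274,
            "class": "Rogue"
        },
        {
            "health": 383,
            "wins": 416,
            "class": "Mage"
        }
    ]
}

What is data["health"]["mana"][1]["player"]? 7919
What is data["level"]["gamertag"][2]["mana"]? 30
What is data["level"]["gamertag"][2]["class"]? "Ranger"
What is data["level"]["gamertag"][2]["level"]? 6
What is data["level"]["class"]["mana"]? 128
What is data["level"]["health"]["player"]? 6740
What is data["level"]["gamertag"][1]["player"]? 6865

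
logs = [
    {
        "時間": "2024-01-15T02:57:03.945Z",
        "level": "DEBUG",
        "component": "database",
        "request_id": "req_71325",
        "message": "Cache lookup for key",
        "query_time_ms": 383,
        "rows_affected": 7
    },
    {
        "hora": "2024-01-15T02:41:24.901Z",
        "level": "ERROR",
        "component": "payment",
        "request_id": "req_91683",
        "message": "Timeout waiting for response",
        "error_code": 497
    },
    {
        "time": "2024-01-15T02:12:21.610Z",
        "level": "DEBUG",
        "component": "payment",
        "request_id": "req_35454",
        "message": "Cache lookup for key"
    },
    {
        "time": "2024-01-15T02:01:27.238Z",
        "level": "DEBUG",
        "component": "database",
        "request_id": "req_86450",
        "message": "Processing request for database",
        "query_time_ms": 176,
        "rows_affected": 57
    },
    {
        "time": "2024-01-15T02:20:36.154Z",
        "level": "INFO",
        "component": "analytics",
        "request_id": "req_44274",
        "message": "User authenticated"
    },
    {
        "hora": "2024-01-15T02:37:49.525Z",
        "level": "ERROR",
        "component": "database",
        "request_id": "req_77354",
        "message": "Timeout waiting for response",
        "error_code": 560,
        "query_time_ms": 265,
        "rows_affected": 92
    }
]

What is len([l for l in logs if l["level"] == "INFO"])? 1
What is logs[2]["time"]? "2024-01-15T02:12:21.610Z"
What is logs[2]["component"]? "payment"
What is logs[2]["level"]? "DEBUG"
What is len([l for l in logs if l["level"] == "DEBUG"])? 3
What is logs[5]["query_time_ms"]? 265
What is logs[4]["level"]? "INFO"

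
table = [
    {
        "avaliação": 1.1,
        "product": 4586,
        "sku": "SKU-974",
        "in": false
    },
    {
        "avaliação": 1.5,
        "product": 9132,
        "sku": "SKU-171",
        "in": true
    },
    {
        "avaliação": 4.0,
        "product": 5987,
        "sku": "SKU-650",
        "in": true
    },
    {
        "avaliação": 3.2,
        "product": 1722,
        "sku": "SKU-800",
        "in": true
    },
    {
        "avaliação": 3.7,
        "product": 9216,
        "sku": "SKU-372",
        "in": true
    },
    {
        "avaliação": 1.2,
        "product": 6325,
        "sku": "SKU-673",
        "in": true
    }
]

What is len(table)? 6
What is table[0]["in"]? False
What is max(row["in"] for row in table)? True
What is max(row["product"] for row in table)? 9216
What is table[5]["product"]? 6325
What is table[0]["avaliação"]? 1.1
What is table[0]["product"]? 4586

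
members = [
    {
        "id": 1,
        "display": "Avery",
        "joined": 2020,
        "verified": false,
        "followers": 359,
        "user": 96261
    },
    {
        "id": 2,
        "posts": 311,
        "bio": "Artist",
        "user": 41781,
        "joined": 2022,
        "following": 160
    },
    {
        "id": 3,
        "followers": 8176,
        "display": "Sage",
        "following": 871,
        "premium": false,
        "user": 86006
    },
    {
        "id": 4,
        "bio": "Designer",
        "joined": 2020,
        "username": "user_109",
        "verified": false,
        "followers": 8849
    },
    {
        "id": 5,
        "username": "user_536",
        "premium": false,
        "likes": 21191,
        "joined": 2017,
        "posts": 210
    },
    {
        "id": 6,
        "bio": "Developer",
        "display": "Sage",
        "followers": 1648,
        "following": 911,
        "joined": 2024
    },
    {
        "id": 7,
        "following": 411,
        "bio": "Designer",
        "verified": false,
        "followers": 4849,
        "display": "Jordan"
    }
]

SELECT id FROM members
[1, 2, 3, 4, 5, 6, 7]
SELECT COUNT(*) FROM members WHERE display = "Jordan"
1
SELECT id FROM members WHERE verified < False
[]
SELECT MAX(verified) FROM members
False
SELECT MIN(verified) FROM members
False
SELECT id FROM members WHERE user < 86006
[2]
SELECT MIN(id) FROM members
1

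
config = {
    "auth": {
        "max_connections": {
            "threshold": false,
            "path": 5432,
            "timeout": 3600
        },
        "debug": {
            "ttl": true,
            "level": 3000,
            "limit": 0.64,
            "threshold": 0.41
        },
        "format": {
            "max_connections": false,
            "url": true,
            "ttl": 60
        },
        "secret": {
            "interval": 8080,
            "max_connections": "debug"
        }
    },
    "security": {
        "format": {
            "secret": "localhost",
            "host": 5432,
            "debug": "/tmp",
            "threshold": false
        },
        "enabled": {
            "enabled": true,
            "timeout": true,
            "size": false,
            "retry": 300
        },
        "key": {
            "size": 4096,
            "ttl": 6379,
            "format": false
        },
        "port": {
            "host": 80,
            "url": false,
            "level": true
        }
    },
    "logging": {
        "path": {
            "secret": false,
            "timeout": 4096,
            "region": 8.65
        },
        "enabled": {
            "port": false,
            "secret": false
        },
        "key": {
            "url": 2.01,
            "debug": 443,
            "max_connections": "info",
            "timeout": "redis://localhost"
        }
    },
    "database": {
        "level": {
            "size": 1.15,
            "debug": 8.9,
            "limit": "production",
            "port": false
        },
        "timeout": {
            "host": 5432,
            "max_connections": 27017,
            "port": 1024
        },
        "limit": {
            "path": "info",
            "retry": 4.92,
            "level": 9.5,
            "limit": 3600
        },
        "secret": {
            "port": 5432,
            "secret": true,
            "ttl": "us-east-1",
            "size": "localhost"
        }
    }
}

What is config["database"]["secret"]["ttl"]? "us-east-1"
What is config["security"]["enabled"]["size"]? False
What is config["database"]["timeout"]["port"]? 1024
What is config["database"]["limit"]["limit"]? 3600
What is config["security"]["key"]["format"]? False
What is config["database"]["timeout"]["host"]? 5432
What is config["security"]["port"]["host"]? 80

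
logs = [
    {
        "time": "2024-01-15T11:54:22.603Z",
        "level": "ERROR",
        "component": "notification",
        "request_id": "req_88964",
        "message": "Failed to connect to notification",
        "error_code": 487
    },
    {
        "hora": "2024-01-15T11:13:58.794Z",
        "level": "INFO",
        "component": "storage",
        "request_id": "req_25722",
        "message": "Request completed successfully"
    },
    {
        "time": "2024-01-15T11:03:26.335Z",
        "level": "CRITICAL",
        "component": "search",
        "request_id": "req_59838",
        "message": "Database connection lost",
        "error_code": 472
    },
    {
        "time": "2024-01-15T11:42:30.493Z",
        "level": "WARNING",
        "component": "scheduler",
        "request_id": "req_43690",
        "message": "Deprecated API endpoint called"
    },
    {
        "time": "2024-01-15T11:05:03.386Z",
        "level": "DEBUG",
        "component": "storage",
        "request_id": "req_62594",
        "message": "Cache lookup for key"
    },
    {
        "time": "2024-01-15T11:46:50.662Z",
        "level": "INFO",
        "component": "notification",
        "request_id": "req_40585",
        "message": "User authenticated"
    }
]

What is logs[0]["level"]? "ERROR"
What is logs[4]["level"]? "DEBUG"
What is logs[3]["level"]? "WARNING"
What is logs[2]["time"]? "2024-01-15T11:03:26.335Z"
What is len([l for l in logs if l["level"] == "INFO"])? 2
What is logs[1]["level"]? "INFO"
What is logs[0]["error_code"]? 487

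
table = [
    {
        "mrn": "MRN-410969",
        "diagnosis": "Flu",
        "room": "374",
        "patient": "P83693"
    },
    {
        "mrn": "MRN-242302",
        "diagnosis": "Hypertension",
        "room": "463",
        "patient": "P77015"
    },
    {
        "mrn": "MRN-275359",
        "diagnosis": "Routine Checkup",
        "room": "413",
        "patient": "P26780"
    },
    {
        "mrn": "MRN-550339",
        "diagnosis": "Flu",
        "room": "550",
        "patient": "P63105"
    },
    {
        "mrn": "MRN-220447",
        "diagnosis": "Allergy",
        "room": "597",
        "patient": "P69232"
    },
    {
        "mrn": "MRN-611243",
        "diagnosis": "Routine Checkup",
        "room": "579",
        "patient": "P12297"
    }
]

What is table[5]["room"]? "579"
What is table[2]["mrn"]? "MRN-275359"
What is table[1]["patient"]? "P77015"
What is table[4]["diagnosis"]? "Allergy"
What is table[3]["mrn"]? "MRN-550339"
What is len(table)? 6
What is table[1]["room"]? "463"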